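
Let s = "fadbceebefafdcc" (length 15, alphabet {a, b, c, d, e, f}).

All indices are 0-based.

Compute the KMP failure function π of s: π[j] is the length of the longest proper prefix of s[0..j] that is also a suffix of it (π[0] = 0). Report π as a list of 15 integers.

π[0] = 0
j=1 s[j]='a': π[1]=0 (border '')
j=2 s[j]='d': π[2]=0 (border '')
j=3 s[j]='b': π[3]=0 (border '')
j=4 s[j]='c': π[4]=0 (border '')
j=5 s[j]='e': π[5]=0 (border '')
j=6 s[j]='e': π[6]=0 (border '')
j=7 s[j]='b': π[7]=0 (border '')
j=8 s[j]='e': π[8]=0 (border '')
j=9 s[j]='f': π[9]=1 (border 'f')
j=10 s[j]='a': π[10]=2 (border 'fa')
j=11 s[j]='f': k: 2→0; π[11]=1 (border 'f')
j=12 s[j]='d': k: 1→0; π[12]=0 (border '')
j=13 s[j]='c': π[13]=0 (border '')
j=14 s[j]='c': π[14]=0 (border '')

[0, 0, 0, 0, 0, 0, 0, 0, 0, 1, 2, 1, 0, 0, 0]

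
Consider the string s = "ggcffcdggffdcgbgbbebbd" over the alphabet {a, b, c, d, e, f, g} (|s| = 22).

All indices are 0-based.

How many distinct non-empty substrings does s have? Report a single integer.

sorted suffixes:
  #0 SA[0]=19  'bbd'
  #1 SA[1]=16  'bbebbd'
  #2 SA[2]=20  'bd'
  #3 SA[3]=17  'bebbd'
  #4 SA[4]=14  'bgbbebbd'
  #5 SA[5]=5  'cdggffdcgbgbbebbd'
  #6 SA[6]=2  'cffcdggffdcgbgbbebbd'
  #7 SA[7]=12  'cgbgbbebbd'
  #8 SA[8]=21  'd'
  #9 SA[9]=11  'dcgbgbbebbd'
  #10 SA[10]=6  'dggffdcgbgbbebbd'
  #11 SA[11]=18  'ebbd'
  #12 SA[12]=4  'fcdggffdcgbgbbebbd'
  #13 SA[13]=10  'fdcgbgbbebbd'
  #14 SA[14]=3  'ffcdggffdcgbgbbebbd'
  #15 SA[15]=9  'ffdcgbgbbebbd'
  #16 SA[16]=15  'gbbebbd'
  #17 SA[17]=13  'gbgbbebbd'
  #18 SA[18]=1  'gcffcdggffdcgbgbbebbd'
  #19 SA[19]=8  'gffdcgbgbbebbd'
  #20 SA[20]=0  'ggcffcdggffdcgbgbbebbd'
  #21 SA[21]=7  'ggffdcgbgbbebbd'

SA = [19, 16, 20, 17, 14, 5, 2, 12, 21, 11, 6, 18, 4, 10, 3, 9, 15, 13, 1, 8, 0, 7]
[i] adj suffixes → lcp
  [1] 19/16 → 2 ('bb')
  [2] 16/20 → 1 ('b')
  [3] 20/17 → 1 ('b')
  [4] 17/14 → 1 ('b')
  [5] 14/5 → 0 ('')
  [6] 5/2 → 1 ('c')
  [7] 2/12 → 1 ('c')
  [8] 12/21 → 0 ('')
  [9] 21/11 → 1 ('d')
  [10] 11/6 → 1 ('d')
  [11] 6/18 → 0 ('')
  [12] 18/4 → 0 ('')
  [13] 4/10 → 1 ('f')
  [14] 10/3 → 1 ('f')
  [15] 3/9 → 2 ('ff')
  [16] 9/15 → 0 ('')
  [17] 15/13 → 2 ('gb')
  [18] 13/1 → 1 ('g')
  [19] 1/8 → 1 ('g')
  [20] 8/0 → 1 ('g')
  [21] 0/7 → 2 ('gg')

n(n+1)/2 = 22·23/2 = 253
Σ LCP = 0 + 2 + 1 + 1 + 1 + 0 + 1 + 1 + 0 + 1 + 1 + 0 + 0 + 1 + 1 + 2 + 0 + 2 + 1 + 1 + 1 + 2 = 20
distinct = 253 − 20 = 233

233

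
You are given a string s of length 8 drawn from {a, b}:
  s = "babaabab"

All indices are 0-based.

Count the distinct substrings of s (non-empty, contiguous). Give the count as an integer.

24

sorted suffixes:
  #0 SA[0]=3  'aabab'
  #1 SA[1]=6  'ab'
  #2 SA[2]=1  'abaabab'
  #3 SA[3]=4  'abab'
  #4 SA[4]=7  'b'
  #5 SA[5]=2  'baabab'
  #6 SA[6]=5  'bab'
  #7 SA[7]=0  'babaabab'

SA = [3, 6, 1, 4, 7, 2, 5, 0]
rank  pair      lcp
   1  s[3:],s[6:]  1  'a'
   2  s[6:],s[1:]  2  'ab'
   3  s[1:],s[4:]  3  'aba'
   4  s[4:],s[7:]  0  ''
   5  s[7:],s[2:]  1  'b'
   6  s[2:],s[5:]  2  'ba'
   7  s[5:],s[0:]  3  'bab'

n(n+1)/2 = 8·9/2 = 36
Σ LCP = 0 + 1 + 2 + 3 + 0 + 1 + 2 + 3 = 12
distinct = 36 − 12 = 24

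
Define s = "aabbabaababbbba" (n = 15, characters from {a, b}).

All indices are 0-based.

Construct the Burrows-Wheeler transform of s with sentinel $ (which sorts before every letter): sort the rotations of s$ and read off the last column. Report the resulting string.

rank  rotation          last
    0  $aabbabaababbbba  a
    1  a$aabbabaababbbb  b
    2  aababbbba$aabbab  b
    3  aabbabaababbbba$  $
    4  abaababbbba$aabb  b
    5  ababbbba$aabbaba  a
    6  abbabaababbbba$a  a
    7  abbbba$aabbabaab  b
    8  ba$aabbabaababbb  b
    9  baababbbba$aabba  a
   10  babaababbbba$aab  b
   11  babbbba$aabbabaa  a
   12  bba$aabbabaababb  b
   13  bbabaababbbba$aa  a
   14  bbba$aabbabaabab  b
   15  bbbba$aabbabaaba  a

abb$baabbabababa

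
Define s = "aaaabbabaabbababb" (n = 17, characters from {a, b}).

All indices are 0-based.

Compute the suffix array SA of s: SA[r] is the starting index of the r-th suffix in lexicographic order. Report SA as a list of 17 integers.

[0, 1, 2, 8, 6, 12, 14, 3, 9, 16, 7, 5, 11, 13, 15, 4, 10]

sorted suffixes:
  #0 SA[0]=0  'aaaabbabaabbababb'
  #1 SA[1]=1  'aaabbabaabbababb'
  #2 SA[2]=2  'aabbabaabbababb'
  #3 SA[3]=8  'aabbababb'
  #4 SA[4]=6  'abaabbababb'
  #5 SA[5]=12  'ababb'
  #6 SA[6]=14  'abb'
  #7 SA[7]=3  'abbabaabbababb'
  #8 SA[8]=9  'abbababb'
  #9 SA[9]=16  'b'
  #10 SA[10]=7  'baabbababb'
  #11 SA[11]=5  'babaabbababb'
  #12 SA[12]=11  'bababb'
  #13 SA[13]=13  'babb'
  #14 SA[14]=15  'bb'
  #15 SA[15]=4  'bbabaabbababb'
  #16 SA[16]=10  'bbababb'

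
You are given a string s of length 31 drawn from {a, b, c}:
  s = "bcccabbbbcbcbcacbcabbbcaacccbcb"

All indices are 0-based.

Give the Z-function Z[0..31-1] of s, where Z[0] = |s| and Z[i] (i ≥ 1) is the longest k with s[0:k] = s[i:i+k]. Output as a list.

Z[0]=31
i=1: i≥r, start 0; Z[1]=0
i=2: i≥r, start 0; Z[2]=0
i=3: i≥r, start 0; Z[3]=0
i=4: i≥r, start 0; Z[4]=0
i=5: i≥r, start 0; Z[5]=1 extend→box=[5,6)
i=6: i≥r, start 0; Z[6]=1 extend→box=[6,7)
i=7: i≥r, start 0; Z[7]=1 extend→box=[7,8)
i=8: i≥r, start 0; Z[8]=2 extend→box=[8,10)
i=9: min(r-i=1, Z[1]=0)=0; Z[9]=0
i=10: i≥r, start 0; Z[10]=2 extend→box=[10,12)
i=11: min(r-i=1, Z[1]=0)=0; Z[11]=0
i=12: i≥r, start 0; Z[12]=2 extend→box=[12,14)
i=13: min(r-i=1, Z[1]=0)=0; Z[13]=0
i=14: i≥r, start 0; Z[14]=0
i=15: i≥r, start 0; Z[15]=0
i=16: i≥r, start 0; Z[16]=2 extend→box=[16,18)
i=17: min(r-i=1, Z[1]=0)=0; Z[17]=0
i=18: i≥r, start 0; Z[18]=0
i=19: i≥r, start 0; Z[19]=1 extend→box=[19,20)
i=20: i≥r, start 0; Z[20]=1 extend→box=[20,21)
i=21: i≥r, start 0; Z[21]=2 extend→box=[21,23)
i=22: min(r-i=1, Z[1]=0)=0; Z[22]=0
i=23: i≥r, start 0; Z[23]=0
i=24: i≥r, start 0; Z[24]=0
i=25: i≥r, start 0; Z[25]=0
i=26: i≥r, start 0; Z[26]=0
i=27: i≥r, start 0; Z[27]=0
i=28: i≥r, start 0; Z[28]=2 extend→box=[28,30)
i=29: min(r-i=1, Z[1]=0)=0; Z[29]=0
i=30: i≥r, start 0; Z[30]=1 extend→box=[30,31)

[31, 0, 0, 0, 0, 1, 1, 1, 2, 0, 2, 0, 2, 0, 0, 0, 2, 0, 0, 1, 1, 2, 0, 0, 0, 0, 0, 0, 2, 0, 1]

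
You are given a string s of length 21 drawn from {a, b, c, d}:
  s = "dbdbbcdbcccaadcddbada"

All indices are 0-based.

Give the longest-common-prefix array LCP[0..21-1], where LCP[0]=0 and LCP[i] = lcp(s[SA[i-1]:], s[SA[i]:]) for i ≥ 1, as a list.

[0, 1, 1, 2, 0, 1, 1, 2, 1, 0, 1, 2, 1, 2, 0, 1, 2, 2, 2, 1, 1]

sorted suffixes:
  #0 SA[0]=20  'a'
  #1 SA[1]=11  'aadcddbada'
  #2 SA[2]=18  'ada'
  #3 SA[3]=12  'adcddbada'
  #4 SA[4]=17  'bada'
  #5 SA[5]=3  'bbcdbcccaadcddbada'
  #6 SA[6]=7  'bcccaadcddbada'
  #7 SA[7]=4  'bcdbcccaadcddbada'
  #8 SA[8]=1  'bdbbcdbcccaadcddbada'
  #9 SA[9]=10  'caadcddbada'
  #10 SA[10]=9  'ccaadcddbada'
  #11 SA[11]=8  'cccaadcddbada'
  #12 SA[12]=5  'cdbcccaadcddbada'
  #13 SA[13]=14  'cddbada'
  #14 SA[14]=19  'da'
  #15 SA[15]=16  'dbada'
  #16 SA[16]=2  'dbbcdbcccaadcddbada'
  #17 SA[17]=6  'dbcccaadcddbada'
  #18 SA[18]=0  'dbdbbcdbcccaadcddbada'
  #19 SA[19]=13  'dcddbada'
  #20 SA[20]=15  'ddbada'

SA = [20, 11, 18, 12, 17, 3, 7, 4, 1, 10, 9, 8, 5, 14, 19, 16, 2, 6, 0, 13, 15]
rank  pair      lcp
   1  s[20:],s[11:]  1  'a'
   2  s[11:],s[18:]  1  'a'
   3  s[18:],s[12:]  2  'ad'
   4  s[12:],s[17:]  0  ''
   5  s[17:],s[3:]  1  'b'
   6  s[3:],s[7:]  1  'b'
   7  s[7:],s[4:]  2  'bc'
   8  s[4:],s[1:]  1  'b'
   9  s[1:],s[10:]  0  ''
  10  s[10:],s[9:]  1  'c'
  11  s[9:],s[8:]  2  'cc'
  12  s[8:],s[5:]  1  'c'
  13  s[5:],s[14:]  2  'cd'
  14  s[14:],s[19:]  0  ''
  15  s[19:],s[16:]  1  'd'
  16  s[16:],s[2:]  2  'db'
  17  s[2:],s[6:]  2  'db'
  18  s[6:],s[0:]  2  'db'
  19  s[0:],s[13:]  1  'd'
  20  s[13:],s[15:]  1  'd'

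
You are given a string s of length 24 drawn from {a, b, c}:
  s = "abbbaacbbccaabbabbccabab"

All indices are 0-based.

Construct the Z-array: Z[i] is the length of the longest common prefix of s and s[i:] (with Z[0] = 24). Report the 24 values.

[24, 0, 0, 0, 1, 1, 0, 0, 0, 0, 0, 1, 3, 0, 0, 3, 0, 0, 0, 0, 2, 0, 2, 0]

Z[0]=24
i=1: outside box; Z[1]=0
i=2: outside box; Z[2]=0
i=3: outside box; Z[3]=0
i=4: outside box; Z[4]=1 grow→box=[4,5)
i=5: outside box; Z[5]=1 grow→box=[5,6)
i=6: outside box; Z[6]=0
i=7: outside box; Z[7]=0
i=8: outside box; Z[8]=0
i=9: outside box; Z[9]=0
i=10: outside box; Z[10]=0
i=11: outside box; Z[11]=1 grow→box=[11,12)
i=12: outside box; Z[12]=3 grow→box=[12,15)
i=13: min(r-i=2, Z[1]=0)=0; Z[13]=0
i=14: min(r-i=1, Z[2]=0)=0; Z[14]=0
i=15: outside box; Z[15]=3 grow→box=[15,18)
i=16: min(r-i=2, Z[1]=0)=0; Z[16]=0
i=17: min(r-i=1, Z[2]=0)=0; Z[17]=0
i=18: outside box; Z[18]=0
i=19: outside box; Z[19]=0
i=20: outside box; Z[20]=2 grow→box=[20,22)
i=21: min(r-i=1, Z[1]=0)=0; Z[21]=0
i=22: outside box; Z[22]=2 grow→box=[22,24)
i=23: min(r-i=1, Z[1]=0)=0; Z[23]=0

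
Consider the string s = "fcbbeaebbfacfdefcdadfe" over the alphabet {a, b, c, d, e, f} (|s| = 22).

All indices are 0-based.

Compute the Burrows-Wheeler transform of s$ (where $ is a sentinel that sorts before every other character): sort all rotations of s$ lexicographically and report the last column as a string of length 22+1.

rank  rotation                 last
    0  $fcbbeaebbfacfdefcdadfe  e
    1  acfdefcdadfe$fcbbeaebbf  f
    2  adfe$fcbbeaebbfacfdefcd  d
    3  aebbfacfdefcdadfe$fcbbe  e
    4  bbeaebbfacfdefcdadfe$fc  c
    5  bbfacfdefcdadfe$fcbbeae  e
    6  beaebbfacfdefcdadfe$fcb  b
    7  bfacfdefcdadfe$fcbbeaeb  b
    8  cbbeaebbfacfdefcdadfe$f  f
    9  cdadfe$fcbbeaebbfacfdef  f
   10  cfdefcdadfe$fcbbeaebbfa  a
   11  dadfe$fcbbeaebbfacfdefc  c
   12  defcdadfe$fcbbeaebbfacf  f
   13  dfe$fcbbeaebbfacfdefcda  a
   14  e$fcbbeaebbfacfdefcdadf  f
   15  eaebbfacfdefcdadfe$fcbb  b
   16  ebbfacfdefcdadfe$fcbbea  a
   17  efcdadfe$fcbbeaebbfacfd  d
   18  facfdefcdadfe$fcbbeaebb  b
   19  fcbbeaebbfacfdefcdadfe$  $
   20  fcdadfe$fcbbeaebbfacfde  e
   21  fdefcdadfe$fcbbeaebbfac  c
   22  fe$fcbbeaebbfacfdefcdad  d

efdecebbffacfafbadb$ecd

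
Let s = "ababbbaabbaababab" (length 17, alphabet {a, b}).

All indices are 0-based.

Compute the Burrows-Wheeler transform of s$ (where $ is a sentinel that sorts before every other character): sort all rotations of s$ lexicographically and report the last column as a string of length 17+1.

bbbbba$ababbaaaaba

rank  rotation            last
    0  $ababbbaabbaababab  b
    1  aababab$ababbbaabb  b
    2  aabbaababab$ababbb  b
    3  ab$ababbbaabbaabab  b
    4  abab$ababbbaabbaab  b
    5  ababab$ababbbaabba  a
    6  ababbbaabbaababab$  $
    7  abbaababab$ababbba  a
    8  abbbaabbaababab$ab  b
    9  b$ababbbaabbaababa  a
   10  baababab$ababbbaab  b
   11  baabbaababab$ababb  b
   12  bab$ababbbaabbaaba  a
   13  babab$ababbbaabbaa  a
   14  babbbaabbaababab$a  a
   15  bbaababab$ababbbaa  a
   16  bbaabbaababab$abab  b
   17  bbbaabbaababab$aba  a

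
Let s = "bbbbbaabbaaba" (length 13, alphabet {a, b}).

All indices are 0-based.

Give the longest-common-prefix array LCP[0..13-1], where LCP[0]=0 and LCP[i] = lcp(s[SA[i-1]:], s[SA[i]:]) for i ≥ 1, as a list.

rank | idx | suffix
   0 |  12 | a
   1 |   9 | aaba
   2 |   5 | aabbaaba
   3 |  10 | aba
   4 |   6 | abbaaba
   5 |  11 | ba
   6 |   8 | baaba
   7 |   4 | baabbaaba
   8 |   7 | bbaaba
   9 |   3 | bbaabbaaba
  10 |   2 | bbbaabbaaba
  11 |   1 | bbbbaabbaaba
  12 |   0 | bbbbbaabbaaba

SA = [12, 9, 5, 10, 6, 11, 8, 4, 7, 3, 2, 1, 0]
i: (SA[i-1],SA[i]) lcp shared
  1: (12,9) 1 'a'
  2: (9,5) 3 'aab'
  3: (5,10) 1 'a'
  4: (10,6) 2 'ab'
  5: (6,11) 0 ''
  6: (11,8) 2 'ba'
  7: (8,4) 4 'baab'
  8: (4,7) 1 'b'
  9: (7,3) 5 'bbaab'
  10: (3,2) 2 'bb'
  11: (2,1) 3 'bbb'
  12: (1,0) 4 'bbbb'

[0, 1, 3, 1, 2, 0, 2, 4, 1, 5, 2, 3, 4]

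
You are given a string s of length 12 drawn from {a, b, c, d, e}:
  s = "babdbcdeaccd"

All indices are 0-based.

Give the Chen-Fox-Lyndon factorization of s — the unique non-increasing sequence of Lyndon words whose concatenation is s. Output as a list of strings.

["b", "abdbcdeaccd"]

emit factor 1: 'b' (i=0, period=1)
emit factor 2: 'abdbcdeaccd' (i=1, period=11)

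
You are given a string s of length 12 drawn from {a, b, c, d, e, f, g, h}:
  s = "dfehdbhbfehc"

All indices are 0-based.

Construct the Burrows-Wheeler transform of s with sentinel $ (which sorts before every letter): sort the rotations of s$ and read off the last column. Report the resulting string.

chdhh$ffbdbee

rank  rotation       last
    0  $dfehdbhbfehc  c
    1  bfehc$dfehdbh  h
    2  bhbfehc$dfehd  d
    3  c$dfehdbhbfeh  h
    4  dbhbfehc$dfeh  h
    5  dfehdbhbfehc$  $
    6  ehc$dfehdbhbf  f
    7  ehdbhbfehc$df  f
    8  fehc$dfehdbhb  b
    9  fehdbhbfehc$d  d
   10  hbfehc$dfehdb  b
   11  hc$dfehdbhbfe  e
   12  hdbhbfehc$dfe  e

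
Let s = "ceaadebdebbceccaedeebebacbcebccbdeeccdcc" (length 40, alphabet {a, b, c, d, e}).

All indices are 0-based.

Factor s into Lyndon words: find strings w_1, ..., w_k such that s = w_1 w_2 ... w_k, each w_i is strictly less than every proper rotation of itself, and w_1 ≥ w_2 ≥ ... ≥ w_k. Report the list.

["ce", "aadebdebbceccaedeebebacbcebccbdeeccdcc"]

emit factor 1: 'ce' (i=0, period=2)
emit factor 2: 'aadebdebbceccaedeebebacbcebccbdeeccdcc' (i=2, period=38)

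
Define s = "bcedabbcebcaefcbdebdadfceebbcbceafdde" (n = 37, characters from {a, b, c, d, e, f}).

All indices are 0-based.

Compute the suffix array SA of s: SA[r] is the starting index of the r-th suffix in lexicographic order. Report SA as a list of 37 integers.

[4, 20, 11, 32, 26, 5, 9, 27, 29, 6, 0, 18, 15, 10, 28, 14, 30, 7, 1, 23, 3, 19, 34, 35, 16, 21, 36, 31, 25, 8, 17, 2, 24, 12, 13, 22, 33]

rank→(start, suffix):
  0 → (4, 'abbcebcaefcbdebdadfceebbcbceafdde')
  1 → (20, 'adfceebbcbceafdde')
  2 → (11, 'aefcbdebdadfceebbcbceafdde')
  3 → (32, 'afdde')
  4 → (26, 'bbcbceafdde')
  5 → (5, 'bbcebcaefcbdebdadfceebbcbceafdde')
  6 → (9, 'bcaefcbdebdadfceebbcbceafdde')
  7 → (27, 'bcbceafdde')
  8 → (29, 'bceafdde')
  9 → (6, 'bcebcaefcbdebdadfceebbcbceafdde')
  10 → (0, 'bcedabbcebcaefcbdebdadfceebbcbceafdde')
  11 → (18, 'bdadfceebbcbceafdde')
  12 → (15, 'bdebdadfceebbcbceafdde')
  13 → (10, 'caefcbdebdadfceebbcbceafdde')
  14 → (28, 'cbceafdde')
  15 → (14, 'cbdebdadfceebbcbceafdde')
  16 → (30, 'ceafdde')
  17 → (7, 'cebcaefcbdebdadfceebbcbceafdde')
  18 → (1, 'cedabbcebcaefcbdebdadfceebbcbceafdde')
  19 → (23, 'ceebbcbceafdde')
  20 → (3, 'dabbcebcaefcbdebdadfceebbcbceafdde')
  21 → (19, 'dadfceebbcbceafdde')
  22 → (34, 'dde')
  23 → (35, 'de')
  24 → (16, 'debdadfceebbcbceafdde')
  25 → (21, 'dfceebbcbceafdde')
  26 → (36, 'e')
  27 → (31, 'eafdde')
  28 → (25, 'ebbcbceafdde')
  29 → (8, 'ebcaefcbdebdadfceebbcbceafdde')
  30 → (17, 'ebdadfceebbcbceafdde')
  31 → (2, 'edabbcebcaefcbdebdadfceebbcbceafdde')
  32 → (24, 'eebbcbceafdde')
  33 → (12, 'efcbdebdadfceebbcbceafdde')
  34 → (13, 'fcbdebdadfceebbcbceafdde')
  35 → (22, 'fceebbcbceafdde')
  36 → (33, 'fdde')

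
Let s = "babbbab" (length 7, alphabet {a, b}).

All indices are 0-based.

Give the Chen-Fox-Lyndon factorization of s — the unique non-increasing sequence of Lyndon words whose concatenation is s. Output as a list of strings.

["b", "abbb", "ab"]

emit factor 1: 'b' (i=0, period=1)
emit factor 2: 'abbb' (i=1, period=4)
emit factor 3: 'ab' (i=5, period=2)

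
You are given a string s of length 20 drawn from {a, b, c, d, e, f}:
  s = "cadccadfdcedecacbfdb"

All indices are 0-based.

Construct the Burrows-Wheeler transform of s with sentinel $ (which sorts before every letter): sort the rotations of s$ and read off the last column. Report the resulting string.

rank  rotation               last
    0  $cadccadfdcedecacbfdb  b
    1  acbfdb$cadccadfdcedec  c
    2  adccadfdcedecacbfdb$c  c
    3  adfdcedecacbfdb$cadcc  c
    4  b$cadccadfdcedecacbfd  d
    5  bfdb$cadccadfdcedecac  c
    6  cacbfdb$cadccadfdcede  e
    7  cadccadfdcedecacbfdb$  $
    8  cadfdcedecacbfdb$cadc  c
    9  cbfdb$cadccadfdcedeca  a
   10  ccadfdcedecacbfdb$cad  d
   11  cedecacbfdb$cadccadfd  d
   12  db$cadccadfdcedecacbf  f
   13  dccadfdcedecacbfdb$ca  a
   14  dcedecacbfdb$cadccadf  f
   15  decacbfdb$cadccadfdce  e
   16  dfdcedecacbfdb$cadcca  a
   17  ecacbfdb$cadccadfdced  d
   18  edecacbfdb$cadccadfdc  c
   19  fdb$cadccadfdcedecacb  b
   20  fdcedecacbfdb$cadccad  d

bcccdce$caddfafeadcbd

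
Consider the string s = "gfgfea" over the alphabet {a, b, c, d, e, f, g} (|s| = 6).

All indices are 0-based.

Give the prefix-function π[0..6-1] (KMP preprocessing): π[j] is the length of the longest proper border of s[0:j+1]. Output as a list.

π[0] = 0
j=1 s[j]='f': π[1]=0 (border '')
j=2 s[j]='g': π[2]=1 (border 'g')
j=3 s[j]='f': π[3]=2 (border 'gf')
j=4 s[j]='e': k: 2→0; π[4]=0 (border '')
j=5 s[j]='a': π[5]=0 (border '')

[0, 0, 1, 2, 0, 0]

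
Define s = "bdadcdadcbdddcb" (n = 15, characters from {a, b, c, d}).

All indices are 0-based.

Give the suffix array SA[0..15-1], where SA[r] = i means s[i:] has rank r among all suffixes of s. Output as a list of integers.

[6, 2, 14, 0, 9, 13, 8, 4, 5, 1, 12, 7, 3, 11, 10]

sorted suffixes:
  #0 SA[0]=6  'adcbdddcb'
  #1 SA[1]=2  'adcdadcbdddcb'
  #2 SA[2]=14  'b'
  #3 SA[3]=0  'bdadcdadcbdddcb'
  #4 SA[4]=9  'bdddcb'
  #5 SA[5]=13  'cb'
  #6 SA[6]=8  'cbdddcb'
  #7 SA[7]=4  'cdadcbdddcb'
  #8 SA[8]=5  'dadcbdddcb'
  #9 SA[9]=1  'dadcdadcbdddcb'
  #10 SA[10]=12  'dcb'
  #11 SA[11]=7  'dcbdddcb'
  #12 SA[12]=3  'dcdadcbdddcb'
  #13 SA[13]=11  'ddcb'
  #14 SA[14]=10  'dddcb'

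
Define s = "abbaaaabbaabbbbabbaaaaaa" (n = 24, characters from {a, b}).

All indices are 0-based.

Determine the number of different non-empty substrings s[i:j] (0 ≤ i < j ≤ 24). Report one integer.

sorted suffixes:
  #0 SA[0]=23  'a'
  #1 SA[1]=22  'aa'
  #2 SA[2]=21  'aaa'
  #3 SA[3]=20  'aaaa'
  #4 SA[4]=19  'aaaaa'
  #5 SA[5]=18  'aaaaaa'
  #6 SA[6]=3  'aaaabbaabbbbabbaaaaaa'
  #7 SA[7]=4  'aaabbaabbbbabbaaaaaa'
  #8 SA[8]=5  'aabbaabbbbabbaaaaaa'
  #9 SA[9]=9  'aabbbbabbaaaaaa'
  #10 SA[10]=15  'abbaaaaaa'
  #11 SA[11]=0  'abbaaaabbaabbbbabbaaaaaa'
  #12 SA[12]=6  'abbaabbbbabbaaaaaa'
  #13 SA[13]=10  'abbbbabbaaaaaa'
  #14 SA[14]=17  'baaaaaa'
  #15 SA[15]=2  'baaaabbaabbbbabbaaaaaa'
  #16 SA[16]=8  'baabbbbabbaaaaaa'
  #17 SA[17]=14  'babbaaaaaa'
  #18 SA[18]=16  'bbaaaaaa'
  #19 SA[19]=1  'bbaaaabbaabbbbabbaaaaaa'
  #20 SA[20]=7  'bbaabbbbabbaaaaaa'
  #21 SA[21]=13  'bbabbaaaaaa'
  #22 SA[22]=12  'bbbabbaaaaaa'
  #23 SA[23]=11  'bbbbabbaaaaaa'

SA = [23, 22, 21, 20, 19, 18, 3, 4, 5, 9, 15, 0, 6, 10, 17, 2, 8, 14, 16, 1, 7, 13, 12, 11]
i: (SA[i-1],SA[i]) lcp shared
  1: (23,22) 1 'a'
  2: (22,21) 2 'aa'
  3: (21,20) 3 'aaa'
  4: (20,19) 4 'aaaa'
  5: (19,18) 5 'aaaaa'
  6: (18,3) 4 'aaaa'
  7: (3,4) 3 'aaa'
  8: (4,5) 2 'aa'
  9: (5,9) 4 'aabb'
  10: (9,15) 1 'a'
  11: (15,0) 7 'abbaaaa'
  12: (0,6) 5 'abbaa'
  13: (6,10) 3 'abb'
  14: (10,17) 0 ''
  15: (17,2) 5 'baaaa'
  16: (2,8) 3 'baa'
  17: (8,14) 2 'ba'
  18: (14,16) 1 'b'
  19: (16,1) 6 'bbaaaa'
  20: (1,7) 4 'bbaa'
  21: (7,13) 3 'bba'
  22: (13,12) 2 'bb'
  23: (12,11) 3 'bbb'

n(n+1)/2 = 24·25/2 = 300
Σ LCP = 0 + 1 + 2 + 3 + 4 + 5 + 4 + 3 + 2 + 4 + 1 + 7 + 5 + 3 + 0 + 5 + 3 + 2 + 1 + 6 + 4 + 3 + 2 + 3 = 73
distinct = 300 − 73 = 227

227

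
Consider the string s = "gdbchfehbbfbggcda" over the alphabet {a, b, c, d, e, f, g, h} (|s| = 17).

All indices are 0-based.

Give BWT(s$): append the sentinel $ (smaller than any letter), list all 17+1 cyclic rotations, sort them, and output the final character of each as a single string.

rank  rotation            last
    0  $gdbchfehbbfbggcda  a
    1  a$gdbchfehbbfbggcd  d
    2  bbfbggcda$gdbchfeh  h
    3  bchfehbbfbggcda$gd  d
    4  bfbggcda$gdbchfehb  b
    5  bggcda$gdbchfehbbf  f
    6  cda$gdbchfehbbfbgg  g
    7  chfehbbfbggcda$gdb  b
    8  da$gdbchfehbbfbggc  c
    9  dbchfehbbfbggcda$g  g
   10  ehbbfbggcda$gdbchf  f
   11  fbggcda$gdbchfehbb  b
   12  fehbbfbggcda$gdbch  h
   13  gcda$gdbchfehbbfbg  g
   14  gdbchfehbbfbggcda$  $
   15  ggcda$gdbchfehbbfb  b
   16  hbbfbggcda$gdbchfe  e
   17  hfehbbfbggcda$gdbc  c

adhdbfgbcgfbhg$bec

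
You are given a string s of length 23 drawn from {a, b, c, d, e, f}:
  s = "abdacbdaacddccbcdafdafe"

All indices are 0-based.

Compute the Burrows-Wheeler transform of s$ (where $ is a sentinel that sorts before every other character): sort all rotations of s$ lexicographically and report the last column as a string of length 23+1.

ed$daddccacadbabbcfdcfaa

rank  rotation                  last
    0  $abdacbdaacddccbcdafdafe  e
    1  aacddccbcdafdafe$abdacbd  d
    2  abdacbdaacddccbcdafdafe$  $
    3  acbdaacddccbcdafdafe$abd  d
    4  acddccbcdafdafe$abdacbda  a
    5  afdafe$abdacbdaacddccbcd  d
    6  afe$abdacbdaacddccbcdafd  d
    7  bcdafdafe$abdacbdaacddcc  c
    8  bdaacddccbcdafdafe$abdac  c
    9  bdacbdaacddccbcdafdafe$a  a
   10  cbcdafdafe$abdacbdaacddc  c
   11  cbdaacddccbcdafdafe$abda  a
   12  ccbcdafdafe$abdacbdaacdd  d
   13  cdafdafe$abdacbdaacddccb  b
   14  cddccbcdafdafe$abdacbdaa  a
   15  daacddccbcdafdafe$abdacb  b
   16  dacbdaacddccbcdafdafe$ab  b
   17  dafdafe$abdacbdaacddccbc  c
   18  dafe$abdacbdaacddccbcdaf  f
   19  dccbcdafdafe$abdacbdaacd  d
   20  ddccbcdafdafe$abdacbdaac  c
   21  e$abdacbdaacddccbcdafdaf  f
   22  fdafe$abdacbdaacddccbcda  a
   23  fe$abdacbdaacddccbcdafda  a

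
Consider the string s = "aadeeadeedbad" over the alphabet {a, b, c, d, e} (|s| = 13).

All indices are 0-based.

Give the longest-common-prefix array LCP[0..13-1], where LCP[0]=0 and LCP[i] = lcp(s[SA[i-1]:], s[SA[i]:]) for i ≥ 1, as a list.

sorted suffixes:
  #0 SA[0]=0  'aadeeadeedbad'
  #1 SA[1]=11  'ad'
  #2 SA[2]=1  'adeeadeedbad'
  #3 SA[3]=5  'adeedbad'
  #4 SA[4]=10  'bad'
  #5 SA[5]=12  'd'
  #6 SA[6]=9  'dbad'
  #7 SA[7]=2  'deeadeedbad'
  #8 SA[8]=6  'deedbad'
  #9 SA[9]=4  'eadeedbad'
  #10 SA[10]=8  'edbad'
  #11 SA[11]=3  'eeadeedbad'
  #12 SA[12]=7  'eedbad'

SA = [0, 11, 1, 5, 10, 12, 9, 2, 6, 4, 8, 3, 7]
i: (SA[i-1],SA[i]) lcp shared
  1: (0,11) 1 'a'
  2: (11,1) 2 'ad'
  3: (1,5) 4 'adee'
  4: (5,10) 0 ''
  5: (10,12) 0 ''
  6: (12,9) 1 'd'
  7: (9,2) 1 'd'
  8: (2,6) 3 'dee'
  9: (6,4) 0 ''
  10: (4,8) 1 'e'
  11: (8,3) 1 'e'
  12: (3,7) 2 'ee'

[0, 1, 2, 4, 0, 0, 1, 1, 3, 0, 1, 1, 2]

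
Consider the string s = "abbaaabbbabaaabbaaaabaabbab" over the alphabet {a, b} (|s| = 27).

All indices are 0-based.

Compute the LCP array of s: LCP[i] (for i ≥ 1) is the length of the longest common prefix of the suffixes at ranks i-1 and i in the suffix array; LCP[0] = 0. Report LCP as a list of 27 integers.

rank→(start, suffix):
  0 → (16, 'aaaabaabbab')
  1 → (17, 'aaabaabbab')
  2 → (11, 'aaabbaaaabaabbab')
  3 → (3, 'aaabbbabaaabbaaaabaabbab')
  4 → (18, 'aabaabbab')
  5 → (12, 'aabbaaaabaabbab')
  6 → (21, 'aabbab')
  7 → (4, 'aabbbabaaabbaaaabaabbab')
  8 → (25, 'ab')
  9 → (9, 'abaaabbaaaabaabbab')
  10 → (19, 'abaabbab')
  11 → (13, 'abbaaaabaabbab')
  12 → (0, 'abbaaabbbabaaabbaaaabaabbab')
  13 → (22, 'abbab')
  14 → (5, 'abbbabaaabbaaaabaabbab')
  15 → (26, 'b')
  16 → (15, 'baaaabaabbab')
  17 → (10, 'baaabbaaaabaabbab')
  18 → (2, 'baaabbbabaaabbaaaabaabbab')
  19 → (20, 'baabbab')
  20 → (24, 'bab')
  21 → (8, 'babaaabbaaaabaabbab')
  22 → (14, 'bbaaaabaabbab')
  23 → (1, 'bbaaabbbabaaabbaaaabaabbab')
  24 → (23, 'bbab')
  25 → (7, 'bbabaaabbaaaabaabbab')
  26 → (6, 'bbbabaaabbaaaabaabbab')

SA = [16, 17, 11, 3, 18, 12, 21, 4, 25, 9, 19, 13, 0, 22, 5, 26, 15, 10, 2, 20, 24, 8, 14, 1, 23, 7, 6]
rank  pair      lcp
   1  s[16:],s[17:]  3  'aaa'
   2  s[17:],s[11:]  4  'aaab'
   3  s[11:],s[3:]  5  'aaabb'
   4  s[3:],s[18:]  2  'aa'
   5  s[18:],s[12:]  3  'aab'
   6  s[12:],s[21:]  5  'aabba'
   7  s[21:],s[4:]  4  'aabb'
   8  s[4:],s[25:]  1  'a'
   9  s[25:],s[9:]  2  'ab'
  10  s[9:],s[19:]  4  'abaa'
  11  s[19:],s[13:]  2  'ab'
  12  s[13:],s[0:]  6  'abbaaa'
  13  s[0:],s[22:]  4  'abba'
  14  s[22:],s[5:]  3  'abb'
  15  s[5:],s[26:]  0  ''
  16  s[26:],s[15:]  1  'b'
  17  s[15:],s[10:]  4  'baaa'
  18  s[10:],s[2:]  6  'baaabb'
  19  s[2:],s[20:]  3  'baa'
  20  s[20:],s[24:]  2  'ba'
  21  s[24:],s[8:]  3  'bab'
  22  s[8:],s[14:]  1  'b'
  23  s[14:],s[1:]  5  'bbaaa'
  24  s[1:],s[23:]  3  'bba'
  25  s[23:],s[7:]  4  'bbab'
  26  s[7:],s[6:]  2  'bb'

[0, 3, 4, 5, 2, 3, 5, 4, 1, 2, 4, 2, 6, 4, 3, 0, 1, 4, 6, 3, 2, 3, 1, 5, 3, 4, 2]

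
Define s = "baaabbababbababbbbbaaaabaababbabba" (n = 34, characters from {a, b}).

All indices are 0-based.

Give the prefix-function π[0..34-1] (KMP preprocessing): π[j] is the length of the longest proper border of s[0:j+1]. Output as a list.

π[0] = 0
j=1 s[j]='a': π[1]=0 (border '')
j=2 s[j]='a': π[2]=0 (border '')
j=3 s[j]='a': π[3]=0 (border '')
j=4 s[j]='b': π[4]=1 (border 'b')
j=5 s[j]='b': k: 1→0; π[5]=1 (border 'b')
j=6 s[j]='a': π[6]=2 (border 'ba')
j=7 s[j]='b': k: 2→0; π[7]=1 (border 'b')
j=8 s[j]='a': π[8]=2 (border 'ba')
j=9 s[j]='b': k: 2→0; π[9]=1 (border 'b')
j=10 s[j]='b': k: 1→0; π[10]=1 (border 'b')
j=11 s[j]='a': π[11]=2 (border 'ba')
j=12 s[j]='b': k: 2→0; π[12]=1 (border 'b')
j=13 s[j]='a': π[13]=2 (border 'ba')
j=14 s[j]='b': k: 2→0; π[14]=1 (border 'b')
j=15 s[j]='b': k: 1→0; π[15]=1 (border 'b')
j=16 s[j]='b': k: 1→0; π[16]=1 (border 'b')
j=17 s[j]='b': k: 1→0; π[17]=1 (border 'b')
j=18 s[j]='b': k: 1→0; π[18]=1 (border 'b')
j=19 s[j]='a': π[19]=2 (border 'ba')
j=20 s[j]='a': π[20]=3 (border 'baa')
j=21 s[j]='a': π[21]=4 (border 'baaa')
j=22 s[j]='a': k: 4→0; π[22]=0 (border '')
j=23 s[j]='b': π[23]=1 (border 'b')
j=24 s[j]='a': π[24]=2 (border 'ba')
j=25 s[j]='a': π[25]=3 (border 'baa')
j=26 s[j]='b': k: 3→0; π[26]=1 (border 'b')
j=27 s[j]='a': π[27]=2 (border 'ba')
j=28 s[j]='b': k: 2→0; π[28]=1 (border 'b')
j=29 s[j]='b': k: 1→0; π[29]=1 (border 'b')
j=30 s[j]='a': π[30]=2 (border 'ba')
j=31 s[j]='b': k: 2→0; π[31]=1 (border 'b')
j=32 s[j]='b': k: 1→0; π[32]=1 (border 'b')
j=33 s[j]='a': π[33]=2 (border 'ba')

[0, 0, 0, 0, 1, 1, 2, 1, 2, 1, 1, 2, 1, 2, 1, 1, 1, 1, 1, 2, 3, 4, 0, 1, 2, 3, 1, 2, 1, 1, 2, 1, 1, 2]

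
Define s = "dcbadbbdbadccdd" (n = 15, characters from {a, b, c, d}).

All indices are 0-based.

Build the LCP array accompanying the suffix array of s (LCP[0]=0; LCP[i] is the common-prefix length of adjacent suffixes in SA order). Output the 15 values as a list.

sorted suffixes:
  #0 SA[0]=3  'adbbdbadccdd'
  #1 SA[1]=9  'adccdd'
  #2 SA[2]=2  'badbbdbadccdd'
  #3 SA[3]=8  'badccdd'
  #4 SA[4]=5  'bbdbadccdd'
  #5 SA[5]=6  'bdbadccdd'
  #6 SA[6]=1  'cbadbbdbadccdd'
  #7 SA[7]=11  'ccdd'
  #8 SA[8]=12  'cdd'
  #9 SA[9]=14  'd'
  #10 SA[10]=7  'dbadccdd'
  #11 SA[11]=4  'dbbdbadccdd'
  #12 SA[12]=0  'dcbadbbdbadccdd'
  #13 SA[13]=10  'dccdd'
  #14 SA[14]=13  'dd'

SA = [3, 9, 2, 8, 5, 6, 1, 11, 12, 14, 7, 4, 0, 10, 13]
[i] adj suffixes → lcp
  [1] 3/9 → 2 ('ad')
  [2] 9/2 → 0 ('')
  [3] 2/8 → 3 ('bad')
  [4] 8/5 → 1 ('b')
  [5] 5/6 → 1 ('b')
  [6] 6/1 → 0 ('')
  [7] 1/11 → 1 ('c')
  [8] 11/12 → 1 ('c')
  [9] 12/14 → 0 ('')
  [10] 14/7 → 1 ('d')
  [11] 7/4 → 2 ('db')
  [12] 4/0 → 1 ('d')
  [13] 0/10 → 2 ('dc')
  [14] 10/13 → 1 ('d')

[0, 2, 0, 3, 1, 1, 0, 1, 1, 0, 1, 2, 1, 2, 1]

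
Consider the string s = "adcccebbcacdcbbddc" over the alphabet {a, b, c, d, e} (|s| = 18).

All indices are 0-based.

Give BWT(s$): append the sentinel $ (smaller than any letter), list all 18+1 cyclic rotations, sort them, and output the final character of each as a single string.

rank  rotation             last
    0  $adcccebbcacdcbbddc  c
    1  acdcbbddc$adcccebbc  c
    2  adcccebbcacdcbbddc$  $
    3  bbcacdcbbddc$adccce  e
    4  bbddc$adcccebbcacdc  c
    5  bcacdcbbddc$adccceb  b
    6  bddc$adcccebbcacdcb  b
    7  c$adcccebbcacdcbbdd  d
    8  cacdcbbddc$adcccebb  b
    9  cbbddc$adcccebbcacd  d
   10  cccebbcacdcbbddc$ad  d
   11  ccebbcacdcbbddc$adc  c
   12  cdcbbddc$adcccebbca  a
   13  cebbcacdcbbddc$adcc  c
   14  dc$adcccebbcacdcbbd  d
   15  dcbbddc$adcccebbcac  c
   16  dcccebbcacdcbbddc$a  a
   17  ddc$adcccebbcacdcbb  b
   18  ebbcacdcbbddc$adccc  c

cc$ecbbdbddcacdcabc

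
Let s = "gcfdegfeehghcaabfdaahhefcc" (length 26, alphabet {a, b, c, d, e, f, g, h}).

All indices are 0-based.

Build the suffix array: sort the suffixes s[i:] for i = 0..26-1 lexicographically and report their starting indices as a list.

[13, 18, 14, 19, 15, 25, 12, 24, 1, 17, 3, 7, 22, 4, 8, 23, 16, 2, 6, 0, 5, 10, 11, 21, 9, 20]

sorted suffixes:
  #0 SA[0]=13  'aabfdaahhefcc'
  #1 SA[1]=18  'aahhefcc'
  #2 SA[2]=14  'abfdaahhefcc'
  #3 SA[3]=19  'ahhefcc'
  #4 SA[4]=15  'bfdaahhefcc'
  #5 SA[5]=25  'c'
  #6 SA[6]=12  'caabfdaahhefcc'
  #7 SA[7]=24  'cc'
  #8 SA[8]=1  'cfdegfeehghcaabfdaahhefcc'
  #9 SA[9]=17  'daahhefcc'
  #10 SA[10]=3  'degfeehghcaabfdaahhefcc'
  #11 SA[11]=7  'eehghcaabfdaahhefcc'
  #12 SA[12]=22  'efcc'
  #13 SA[13]=4  'egfeehghcaabfdaahhefcc'
  #14 SA[14]=8  'ehghcaabfdaahhefcc'
  #15 SA[15]=23  'fcc'
  #16 SA[16]=16  'fdaahhefcc'
  #17 SA[17]=2  'fdegfeehghcaabfdaahhefcc'
  #18 SA[18]=6  'feehghcaabfdaahhefcc'
  #19 SA[19]=0  'gcfdegfeehghcaabfdaahhefcc'
  #20 SA[20]=5  'gfeehghcaabfdaahhefcc'
  #21 SA[21]=10  'ghcaabfdaahhefcc'
  #22 SA[22]=11  'hcaabfdaahhefcc'
  #23 SA[23]=21  'hefcc'
  #24 SA[24]=9  'hghcaabfdaahhefcc'
  #25 SA[25]=20  'hhefcc'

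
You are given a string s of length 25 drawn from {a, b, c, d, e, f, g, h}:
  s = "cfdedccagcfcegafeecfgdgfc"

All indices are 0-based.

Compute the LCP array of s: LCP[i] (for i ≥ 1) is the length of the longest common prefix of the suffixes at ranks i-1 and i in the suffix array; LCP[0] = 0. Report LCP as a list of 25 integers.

rank→(start, suffix):
  0 → (14, 'afeecfgdgfc')
  1 → (7, 'agcfcegafeecfgdgfc')
  2 → (24, 'c')
  3 → (6, 'cagcfcegafeecfgdgfc')
  4 → (5, 'ccagcfcegafeecfgdgfc')
  5 → (11, 'cegafeecfgdgfc')
  6 → (9, 'cfcegafeecfgdgfc')
  7 → (0, 'cfdedccagcfcegafeecfgdgfc')
  8 → (18, 'cfgdgfc')
  9 → (4, 'dccagcfcegafeecfgdgfc')
  10 → (2, 'dedccagcfcegafeecfgdgfc')
  11 → (21, 'dgfc')
  12 → (17, 'ecfgdgfc')
  13 → (3, 'edccagcfcegafeecfgdgfc')
  14 → (16, 'eecfgdgfc')
  15 → (12, 'egafeecfgdgfc')
  16 → (23, 'fc')
  17 → (10, 'fcegafeecfgdgfc')
  18 → (1, 'fdedccagcfcegafeecfgdgfc')
  19 → (15, 'feecfgdgfc')
  20 → (19, 'fgdgfc')
  21 → (13, 'gafeecfgdgfc')
  22 → (8, 'gcfcegafeecfgdgfc')
  23 → (20, 'gdgfc')
  24 → (22, 'gfc')

SA = [14, 7, 24, 6, 5, 11, 9, 0, 18, 4, 2, 21, 17, 3, 16, 12, 23, 10, 1, 15, 19, 13, 8, 20, 22]
rank  pair      lcp
   1  s[14:],s[7:]  1  'a'
   2  s[7:],s[24:]  0  ''
   3  s[24:],s[6:]  1  'c'
   4  s[6:],s[5:]  1  'c'
   5  s[5:],s[11:]  1  'c'
   6  s[11:],s[9:]  1  'c'
   7  s[9:],s[0:]  2  'cf'
   8  s[0:],s[18:]  2  'cf'
   9  s[18:],s[4:]  0  ''
  10  s[4:],s[2:]  1  'd'
  11  s[2:],s[21:]  1  'd'
  12  s[21:],s[17:]  0  ''
  13  s[17:],s[3:]  1  'e'
  14  s[3:],s[16:]  1  'e'
  15  s[16:],s[12:]  1  'e'
  16  s[12:],s[23:]  0  ''
  17  s[23:],s[10:]  2  'fc'
  18  s[10:],s[1:]  1  'f'
  19  s[1:],s[15:]  1  'f'
  20  s[15:],s[19:]  1  'f'
  21  s[19:],s[13:]  0  ''
  22  s[13:],s[8:]  1  'g'
  23  s[8:],s[20:]  1  'g'
  24  s[20:],s[22:]  1  'g'

[0, 1, 0, 1, 1, 1, 1, 2, 2, 0, 1, 1, 0, 1, 1, 1, 0, 2, 1, 1, 1, 0, 1, 1, 1]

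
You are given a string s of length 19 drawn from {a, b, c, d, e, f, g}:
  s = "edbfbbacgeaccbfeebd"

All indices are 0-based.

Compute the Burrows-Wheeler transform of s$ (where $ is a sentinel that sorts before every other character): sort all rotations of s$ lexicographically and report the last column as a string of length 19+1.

rank  rotation              last
    0  $edbfbbacgeaccbfeebd  d
    1  accbfeebd$edbfbbacge  e
    2  acgeaccbfeebd$edbfbb  b
    3  bacgeaccbfeebd$edbfb  b
    4  bbacgeaccbfeebd$edbf  f
    5  bd$edbfbbacgeaccbfee  e
    6  bfbbacgeaccbfeebd$ed  d
    7  bfeebd$edbfbbacgeacc  c
    8  cbfeebd$edbfbbacgeac  c
    9  ccbfeebd$edbfbbacgea  a
   10  cgeaccbfeebd$edbfbba  a
   11  d$edbfbbacgeaccbfeeb  b
   12  dbfbbacgeaccbfeebd$e  e
   13  eaccbfeebd$edbfbbacg  g
   14  ebd$edbfbbacgeaccbfe  e
   15  edbfbbacgeaccbfeebd$  $
   16  eebd$edbfbbacgeaccbf  f
   17  fbbacgeaccbfeebd$edb  b
   18  feebd$edbfbbacgeaccb  b
   19  geaccbfeebd$edbfbbac  c

debbfedccaabege$fbbc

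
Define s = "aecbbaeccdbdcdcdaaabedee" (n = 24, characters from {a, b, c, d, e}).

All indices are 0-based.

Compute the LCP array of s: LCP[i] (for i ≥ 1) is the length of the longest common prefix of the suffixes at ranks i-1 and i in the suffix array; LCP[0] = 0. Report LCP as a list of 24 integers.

[0, 2, 1, 1, 3, 0, 1, 1, 1, 0, 1, 1, 2, 2, 0, 1, 1, 3, 1, 0, 1, 2, 1, 1]

rank→(start, suffix):
  0 → (16, 'aaabedee')
  1 → (17, 'aabedee')
  2 → (18, 'abedee')
  3 → (0, 'aecbbaeccdbdcdcdaaabedee')
  4 → (5, 'aeccdbdcdcdaaabedee')
  5 → (4, 'baeccdbdcdcdaaabedee')
  6 → (3, 'bbaeccdbdcdcdaaabedee')
  7 → (10, 'bdcdcdaaabedee')
  8 → (19, 'bedee')
  9 → (2, 'cbbaeccdbdcdcdaaabedee')
  10 → (7, 'ccdbdcdcdaaabedee')
  11 → (14, 'cdaaabedee')
  12 → (8, 'cdbdcdcdaaabedee')
  13 → (12, 'cdcdaaabedee')
  14 → (15, 'daaabedee')
  15 → (9, 'dbdcdcdaaabedee')
  16 → (13, 'dcdaaabedee')
  17 → (11, 'dcdcdaaabedee')
  18 → (21, 'dee')
  19 → (23, 'e')
  20 → (1, 'ecbbaeccdbdcdcdaaabedee')
  21 → (6, 'eccdbdcdcdaaabedee')
  22 → (20, 'edee')
  23 → (22, 'ee')

SA = [16, 17, 18, 0, 5, 4, 3, 10, 19, 2, 7, 14, 8, 12, 15, 9, 13, 11, 21, 23, 1, 6, 20, 22]
rank  pair      lcp
   1  s[16:],s[17:]  2  'aa'
   2  s[17:],s[18:]  1  'a'
   3  s[18:],s[0:]  1  'a'
   4  s[0:],s[5:]  3  'aec'
   5  s[5:],s[4:]  0  ''
   6  s[4:],s[3:]  1  'b'
   7  s[3:],s[10:]  1  'b'
   8  s[10:],s[19:]  1  'b'
   9  s[19:],s[2:]  0  ''
  10  s[2:],s[7:]  1  'c'
  11  s[7:],s[14:]  1  'c'
  12  s[14:],s[8:]  2  'cd'
  13  s[8:],s[12:]  2  'cd'
  14  s[12:],s[15:]  0  ''
  15  s[15:],s[9:]  1  'd'
  16  s[9:],s[13:]  1  'd'
  17  s[13:],s[11:]  3  'dcd'
  18  s[11:],s[21:]  1  'd'
  19  s[21:],s[23:]  0  ''
  20  s[23:],s[1:]  1  'e'
  21  s[1:],s[6:]  2  'ec'
  22  s[6:],s[20:]  1  'e'
  23  s[20:],s[22:]  1  'e'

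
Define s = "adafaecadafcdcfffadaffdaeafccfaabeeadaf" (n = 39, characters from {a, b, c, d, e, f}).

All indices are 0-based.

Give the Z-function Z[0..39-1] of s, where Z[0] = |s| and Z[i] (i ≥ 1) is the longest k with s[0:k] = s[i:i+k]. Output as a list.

[39, 0, 1, 0, 1, 0, 0, 4, 0, 1, 0, 0, 0, 0, 0, 0, 0, 4, 0, 1, 0, 0, 0, 1, 0, 1, 0, 0, 0, 0, 1, 1, 0, 0, 0, 4, 0, 1, 0]

Z[0]=39
i=1: outside box; Z[1]=0
i=2: outside box; Z[2]=1 extend→box=[2,3)
i=3: outside box; Z[3]=0
i=4: outside box; Z[4]=1 extend→box=[4,5)
i=5: outside box; Z[5]=0
i=6: outside box; Z[6]=0
i=7: outside box; Z[7]=4 extend→box=[7,11)
i=8: min(r-i=3, Z[1]=0)=0; Z[8]=0
i=9: min(r-i=2, Z[2]=1)=1; Z[9]=1
i=10: min(r-i=1, Z[3]=0)=0; Z[10]=0
i=11: outside box; Z[11]=0
i=12: outside box; Z[12]=0
i=13: outside box; Z[13]=0
i=14: outside box; Z[14]=0
i=15: outside box; Z[15]=0
i=16: outside box; Z[16]=0
i=17: outside box; Z[17]=4 extend→box=[17,21)
i=18: min(r-i=3, Z[1]=0)=0; Z[18]=0
i=19: min(r-i=2, Z[2]=1)=1; Z[19]=1
i=20: min(r-i=1, Z[3]=0)=0; Z[20]=0
i=21: outside box; Z[21]=0
i=22: outside box; Z[22]=0
i=23: outside box; Z[23]=1 extend→box=[23,24)
i=24: outside box; Z[24]=0
i=25: outside box; Z[25]=1 extend→box=[25,26)
i=26: outside box; Z[26]=0
i=27: outside box; Z[27]=0
i=28: outside box; Z[28]=0
i=29: outside box; Z[29]=0
i=30: outside box; Z[30]=1 extend→box=[30,31)
i=31: outside box; Z[31]=1 extend→box=[31,32)
i=32: outside box; Z[32]=0
i=33: outside box; Z[33]=0
i=34: outside box; Z[34]=0
i=35: outside box; Z[35]=4 extend→box=[35,39)
i=36: min(r-i=3, Z[1]=0)=0; Z[36]=0
i=37: min(r-i=2, Z[2]=1)=1; Z[37]=1
i=38: min(r-i=1, Z[3]=0)=0; Z[38]=0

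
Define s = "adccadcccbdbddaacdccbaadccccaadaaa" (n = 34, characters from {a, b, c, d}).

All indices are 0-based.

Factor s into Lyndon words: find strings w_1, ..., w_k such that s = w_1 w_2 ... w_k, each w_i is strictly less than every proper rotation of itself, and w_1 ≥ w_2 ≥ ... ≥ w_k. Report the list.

emit factor 1: 'adccadcccbdbdd' (i=0, period=14)
emit factor 2: 'aacdccbaadccccaad' (i=14, period=17)
emit factor 3: 'a' (i=31, period=1)
emit factor 4: 'a' (i=32, period=1)
emit factor 5: 'a' (i=33, period=1)

["adccadcccbdbdd", "aacdccbaadccccaad", "a", "a", "a"]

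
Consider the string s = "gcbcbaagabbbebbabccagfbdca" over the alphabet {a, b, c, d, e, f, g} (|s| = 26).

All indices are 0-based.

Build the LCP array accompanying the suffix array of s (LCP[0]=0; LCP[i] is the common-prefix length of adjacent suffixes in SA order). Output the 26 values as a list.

sorted suffixes:
  #0 SA[0]=25  'a'
  #1 SA[1]=5  'aagabbbebbabccagfbdca'
  #2 SA[2]=8  'abbbebbabccagfbdca'
  #3 SA[3]=15  'abccagfbdca'
  #4 SA[4]=6  'agabbbebbabccagfbdca'
  #5 SA[5]=19  'agfbdca'
  #6 SA[6]=4  'baagabbbebbabccagfbdca'
  #7 SA[7]=14  'babccagfbdca'
  #8 SA[8]=13  'bbabccagfbdca'
  #9 SA[9]=9  'bbbebbabccagfbdca'
  #10 SA[10]=10  'bbebbabccagfbdca'
  #11 SA[11]=2  'bcbaagabbbebbabccagfbdca'
  #12 SA[12]=16  'bccagfbdca'
  #13 SA[13]=22  'bdca'
  #14 SA[14]=11  'bebbabccagfbdca'
  #15 SA[15]=24  'ca'
  #16 SA[16]=18  'cagfbdca'
  #17 SA[17]=3  'cbaagabbbebbabccagfbdca'
  #18 SA[18]=1  'cbcbaagabbbebbabccagfbdca'
  #19 SA[19]=17  'ccagfbdca'
  #20 SA[20]=23  'dca'
  #21 SA[21]=12  'ebbabccagfbdca'
  #22 SA[22]=21  'fbdca'
  #23 SA[23]=7  'gabbbebbabccagfbdca'
  #24 SA[24]=0  'gcbcbaagabbbebbabccagfbdca'
  #25 SA[25]=20  'gfbdca'

SA = [25, 5, 8, 15, 6, 19, 4, 14, 13, 9, 10, 2, 16, 22, 11, 24, 18, 3, 1, 17, 23, 12, 21, 7, 0, 20]
rank  pair      lcp
   1  s[25:],s[5:]  1  'a'
   2  s[5:],s[8:]  1  'a'
   3  s[8:],s[15:]  2  'ab'
   4  s[15:],s[6:]  1  'a'
   5  s[6:],s[19:]  2  'ag'
   6  s[19:],s[4:]  0  ''
   7  s[4:],s[14:]  2  'ba'
   8  s[14:],s[13:]  1  'b'
   9  s[13:],s[9:]  2  'bb'
  10  s[9:],s[10:]  2  'bb'
  11  s[10:],s[2:]  1  'b'
  12  s[2:],s[16:]  2  'bc'
  13  s[16:],s[22:]  1  'b'
  14  s[22:],s[11:]  1  'b'
  15  s[11:],s[24:]  0  ''
  16  s[24:],s[18:]  2  'ca'
  17  s[18:],s[3:]  1  'c'
  18  s[3:],s[1:]  2  'cb'
  19  s[1:],s[17:]  1  'c'
  20  s[17:],s[23:]  0  ''
  21  s[23:],s[12:]  0  ''
  22  s[12:],s[21:]  0  ''
  23  s[21:],s[7:]  0  ''
  24  s[7:],s[0:]  1  'g'
  25  s[0:],s[20:]  1  'g'

[0, 1, 1, 2, 1, 2, 0, 2, 1, 2, 2, 1, 2, 1, 1, 0, 2, 1, 2, 1, 0, 0, 0, 0, 1, 1]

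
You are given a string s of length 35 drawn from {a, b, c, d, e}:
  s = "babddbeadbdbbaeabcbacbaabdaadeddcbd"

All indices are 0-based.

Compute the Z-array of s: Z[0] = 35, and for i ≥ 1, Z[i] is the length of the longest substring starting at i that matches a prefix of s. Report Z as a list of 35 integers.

Z[0]=35
i=1: i≥r, start 0; Z[1]=0
i=2: i≥r, start 0; Z[2]=1 grow→box=[2,3)
i=3: i≥r, start 0; Z[3]=0
i=4: i≥r, start 0; Z[4]=0
i=5: i≥r, start 0; Z[5]=1 grow→box=[5,6)
i=6: i≥r, start 0; Z[6]=0
i=7: i≥r, start 0; Z[7]=0
i=8: i≥r, start 0; Z[8]=0
i=9: i≥r, start 0; Z[9]=1 grow→box=[9,10)
i=10: i≥r, start 0; Z[10]=0
i=11: i≥r, start 0; Z[11]=1 grow→box=[11,12)
i=12: i≥r, start 0; Z[12]=2 grow→box=[12,14)
i=13: min(r-i=1, Z[1]=0)=0; Z[13]=0
i=14: i≥r, start 0; Z[14]=0
i=15: i≥r, start 0; Z[15]=0
i=16: i≥r, start 0; Z[16]=1 grow→box=[16,17)
i=17: i≥r, start 0; Z[17]=0
i=18: i≥r, start 0; Z[18]=2 grow→box=[18,20)
i=19: min(r-i=1, Z[1]=0)=0; Z[19]=0
i=20: i≥r, start 0; Z[20]=0
i=21: i≥r, start 0; Z[21]=2 grow→box=[21,23)
i=22: min(r-i=1, Z[1]=0)=0; Z[22]=0
i=23: i≥r, start 0; Z[23]=0
i=24: i≥r, start 0; Z[24]=1 grow→box=[24,25)
i=25: i≥r, start 0; Z[25]=0
i=26: i≥r, start 0; Z[26]=0
i=27: i≥r, start 0; Z[27]=0
i=28: i≥r, start 0; Z[28]=0
i=29: i≥r, start 0; Z[29]=0
i=30: i≥r, start 0; Z[30]=0
i=31: i≥r, start 0; Z[31]=0
i=32: i≥r, start 0; Z[32]=0
i=33: i≥r, start 0; Z[33]=1 grow→box=[33,34)
i=34: i≥r, start 0; Z[34]=0

[35, 0, 1, 0, 0, 1, 0, 0, 0, 1, 0, 1, 2, 0, 0, 0, 1, 0, 2, 0, 0, 2, 0, 0, 1, 0, 0, 0, 0, 0, 0, 0, 0, 1, 0]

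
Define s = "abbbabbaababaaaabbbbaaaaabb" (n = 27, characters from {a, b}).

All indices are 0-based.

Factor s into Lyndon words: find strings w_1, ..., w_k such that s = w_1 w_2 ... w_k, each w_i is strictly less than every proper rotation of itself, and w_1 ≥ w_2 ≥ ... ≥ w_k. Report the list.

emit factor 1: 'abbb' (i=0, period=4)
emit factor 2: 'abb' (i=4, period=3)
emit factor 3: 'aabab' (i=7, period=5)
emit factor 4: 'aaaabbbb' (i=12, period=8)
emit factor 5: 'aaaaabb' (i=20, period=7)

["abbb", "abb", "aabab", "aaaabbbb", "aaaaabb"]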